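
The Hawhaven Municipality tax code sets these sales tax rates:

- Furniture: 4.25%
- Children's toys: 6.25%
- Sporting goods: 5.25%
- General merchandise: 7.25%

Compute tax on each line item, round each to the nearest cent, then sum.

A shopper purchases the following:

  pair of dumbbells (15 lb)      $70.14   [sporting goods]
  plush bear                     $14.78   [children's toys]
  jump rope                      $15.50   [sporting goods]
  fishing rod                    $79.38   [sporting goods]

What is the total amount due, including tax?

Pair of dumbbells (15 lb) $70.14: sporting goods → 5.25% → $3.68
Plush bear $14.78: children's toys → 6.25% → $0.92
Jump rope $15.50: sporting goods → 5.25% → $0.81
Fishing rod $79.38: sporting goods → 5.25% → $4.17
Subtotal = $179.80; tax = $9.58; total due = $189.38

$189.38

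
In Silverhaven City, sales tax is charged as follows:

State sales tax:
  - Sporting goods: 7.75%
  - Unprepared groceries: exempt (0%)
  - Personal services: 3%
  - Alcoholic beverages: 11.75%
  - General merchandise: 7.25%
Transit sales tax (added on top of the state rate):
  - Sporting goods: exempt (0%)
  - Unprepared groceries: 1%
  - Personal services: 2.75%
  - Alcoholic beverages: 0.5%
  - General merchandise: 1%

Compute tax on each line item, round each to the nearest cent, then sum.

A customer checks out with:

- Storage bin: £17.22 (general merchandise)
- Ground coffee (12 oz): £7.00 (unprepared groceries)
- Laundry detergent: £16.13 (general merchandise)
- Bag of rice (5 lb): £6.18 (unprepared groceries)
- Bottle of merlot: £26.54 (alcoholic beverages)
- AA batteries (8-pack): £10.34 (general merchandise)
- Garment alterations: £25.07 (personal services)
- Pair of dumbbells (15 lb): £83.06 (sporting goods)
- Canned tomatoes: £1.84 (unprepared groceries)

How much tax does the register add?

£14.88

Storage bin £17.22: general merchandise → 7.25% + 1% transit = 8.25% → £1.42
Ground coffee (12 oz) £7.00: unprepared groceries → 0% + 1% transit = 1% → £0.07
Laundry detergent £16.13: general merchandise → 7.25% + 1% transit = 8.25% → £1.33
Bag of rice (5 lb) £6.18: unprepared groceries → 0% + 1% transit = 1% → £0.06
Bottle of merlot £26.54: alcoholic beverages → 11.75% + 0.5% transit = 12.25% → £3.25
AA batteries (8-pack) £10.34: general merchandise → 7.25% + 1% transit = 8.25% → £0.85
Garment alterations £25.07: personal services → 3% + 2.75% transit = 5.75% → £1.44
Pair of dumbbells (15 lb) £83.06: sporting goods → 7.75% + 0% transit = 7.75% → £6.44
Canned tomatoes £1.84: unprepared groceries → 0% + 1% transit = 1% → £0.02
Total tax = £1.42 + £0.07 + £1.33 + £0.06 + £3.25 + £0.85 + £1.44 + £6.44 + £0.02 = £14.88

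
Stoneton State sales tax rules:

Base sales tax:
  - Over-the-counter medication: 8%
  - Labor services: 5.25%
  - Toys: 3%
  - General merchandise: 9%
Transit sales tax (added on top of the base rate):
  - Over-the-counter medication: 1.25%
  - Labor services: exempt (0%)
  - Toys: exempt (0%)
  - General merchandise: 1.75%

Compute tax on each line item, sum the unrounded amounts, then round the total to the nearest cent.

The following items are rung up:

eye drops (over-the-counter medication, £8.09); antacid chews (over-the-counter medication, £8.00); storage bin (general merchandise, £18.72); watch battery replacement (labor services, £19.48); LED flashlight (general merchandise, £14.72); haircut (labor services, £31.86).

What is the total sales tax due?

Eye drops £8.09: over-the-counter medication → 8% + 1.25% transit = 9.25% → £0.748325
Antacid chews £8.00: over-the-counter medication → 8% + 1.25% transit = 9.25% → £0.74
Storage bin £18.72: general merchandise → 9% + 1.75% transit = 10.75% → £2.0124
Watch battery replacement £19.48: labor services → 5.25% + 0% transit = 5.25% → £1.0227
LED flashlight £14.72: general merchandise → 9% + 1.75% transit = 10.75% → £1.5824
Haircut £31.86: labor services → 5.25% + 0% transit = 5.25% → £1.67265
Unrounded tax sum = £7.778475 → £7.78

£7.78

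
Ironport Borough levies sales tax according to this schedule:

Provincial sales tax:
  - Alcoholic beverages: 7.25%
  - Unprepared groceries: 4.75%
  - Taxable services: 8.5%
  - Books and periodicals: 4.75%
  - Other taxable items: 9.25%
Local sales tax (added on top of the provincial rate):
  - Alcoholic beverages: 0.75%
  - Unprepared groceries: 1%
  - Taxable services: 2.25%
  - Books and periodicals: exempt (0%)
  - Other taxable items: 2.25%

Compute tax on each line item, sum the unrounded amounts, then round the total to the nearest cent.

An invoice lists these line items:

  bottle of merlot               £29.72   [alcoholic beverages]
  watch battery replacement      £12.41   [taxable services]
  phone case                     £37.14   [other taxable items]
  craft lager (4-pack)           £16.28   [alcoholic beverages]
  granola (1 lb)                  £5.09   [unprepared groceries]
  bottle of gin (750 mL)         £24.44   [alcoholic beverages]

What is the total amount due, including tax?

£136.61

Bottle of merlot £29.72: alcoholic beverages → 7.25% + 0.75% local = 8% → £2.3776
Watch battery replacement £12.41: taxable services → 8.5% + 2.25% local = 10.75% → £1.334075
Phone case £37.14: other taxable items → 9.25% + 2.25% local = 11.5% → £4.2711
Craft lager (4-pack) £16.28: alcoholic beverages → 7.25% + 0.75% local = 8% → £1.3024
Granola (1 lb) £5.09: unprepared groceries → 4.75% + 1% local = 5.75% → £0.292675
Bottle of gin (750 mL) £24.44: alcoholic beverages → 7.25% + 0.75% local = 8% → £1.9552
Subtotal = £125.08; unrounded tax = £11.53305 → £11.53; total due = £136.61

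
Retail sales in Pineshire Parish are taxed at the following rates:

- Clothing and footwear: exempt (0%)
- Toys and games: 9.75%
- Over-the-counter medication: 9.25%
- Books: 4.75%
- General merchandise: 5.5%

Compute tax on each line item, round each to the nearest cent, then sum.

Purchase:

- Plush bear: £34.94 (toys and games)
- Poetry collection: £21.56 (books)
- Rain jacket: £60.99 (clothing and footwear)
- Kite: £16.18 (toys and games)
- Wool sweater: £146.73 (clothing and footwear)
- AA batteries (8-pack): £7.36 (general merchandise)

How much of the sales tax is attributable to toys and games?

£4.99

Plush bear £34.94: toys and games → 9.75% → £3.41
Kite £16.18: toys and games → 9.75% → £1.58
Tax on toys and games = £3.41 + £1.58 = £4.99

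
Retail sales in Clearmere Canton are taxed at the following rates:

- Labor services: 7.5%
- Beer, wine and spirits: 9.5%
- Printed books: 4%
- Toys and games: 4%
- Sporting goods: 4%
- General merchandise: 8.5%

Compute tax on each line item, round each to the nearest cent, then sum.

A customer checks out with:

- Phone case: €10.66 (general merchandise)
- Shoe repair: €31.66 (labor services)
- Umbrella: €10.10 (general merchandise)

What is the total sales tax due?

Phone case €10.66: general merchandise → 8.5% → €0.91
Shoe repair €31.66: labor services → 7.5% → €2.37
Umbrella €10.10: general merchandise → 8.5% → €0.86
Total tax = €0.91 + €2.37 + €0.86 = €4.14

€4.14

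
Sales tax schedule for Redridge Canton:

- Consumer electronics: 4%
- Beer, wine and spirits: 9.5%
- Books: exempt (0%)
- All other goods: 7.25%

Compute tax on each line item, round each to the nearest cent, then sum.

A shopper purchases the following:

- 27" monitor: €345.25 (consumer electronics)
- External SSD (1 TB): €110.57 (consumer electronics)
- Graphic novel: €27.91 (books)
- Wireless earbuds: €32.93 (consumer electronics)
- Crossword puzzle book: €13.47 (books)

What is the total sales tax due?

27" monitor €345.25: consumer electronics → 4% → €13.81
External SSD (1 TB) €110.57: consumer electronics → 4% → €4.42
Graphic novel €27.91: books → 0% → €0.00
Wireless earbuds €32.93: consumer electronics → 4% → €1.32
Crossword puzzle book €13.47: books → 0% → €0.00
Total tax = €13.81 + €4.42 + €1.32 = €19.55

€19.55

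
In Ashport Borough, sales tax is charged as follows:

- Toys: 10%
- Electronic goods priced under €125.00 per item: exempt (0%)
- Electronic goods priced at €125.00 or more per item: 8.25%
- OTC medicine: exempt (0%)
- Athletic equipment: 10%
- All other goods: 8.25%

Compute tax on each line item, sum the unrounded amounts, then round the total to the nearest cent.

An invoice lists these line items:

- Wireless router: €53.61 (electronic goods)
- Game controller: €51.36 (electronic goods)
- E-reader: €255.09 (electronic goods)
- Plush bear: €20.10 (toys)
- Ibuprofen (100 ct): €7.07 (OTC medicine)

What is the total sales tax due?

Wireless router €53.61: electronic goods, under €125.00 → 0% → €0.00
Game controller €51.36: electronic goods, under €125.00 → 0% → €0.00
E-reader €255.09: electronic goods, €125.00 or more → 8.25% → €21.044925
Plush bear €20.10: toys → 10% → €2.01
Ibuprofen (100 ct) €7.07: OTC medicine → 0% → €0.00
Unrounded tax sum = €23.054925 → €23.05

€23.05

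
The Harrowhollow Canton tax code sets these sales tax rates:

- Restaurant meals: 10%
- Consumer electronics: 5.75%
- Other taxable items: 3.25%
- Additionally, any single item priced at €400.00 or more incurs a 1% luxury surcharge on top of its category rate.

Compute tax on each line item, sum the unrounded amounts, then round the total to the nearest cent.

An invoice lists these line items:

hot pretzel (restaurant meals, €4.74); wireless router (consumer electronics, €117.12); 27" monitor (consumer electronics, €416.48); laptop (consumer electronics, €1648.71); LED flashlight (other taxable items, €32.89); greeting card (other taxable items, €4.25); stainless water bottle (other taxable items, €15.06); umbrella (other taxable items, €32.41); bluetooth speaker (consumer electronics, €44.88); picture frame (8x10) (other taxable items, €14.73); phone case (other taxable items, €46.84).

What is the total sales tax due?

€153.94

Hot pretzel €4.74: restaurant meals → 10% → €0.474
Wireless router €117.12: consumer electronics → 5.75% → €6.7344
27" monitor €416.48: consumer electronics → 5.75% + 1% surcharge = 6.75% → €28.1124
Laptop €1648.71: consumer electronics → 5.75% + 1% surcharge = 6.75% → €111.287925
LED flashlight €32.89: other taxable items → 3.25% → €1.068925
Greeting card €4.25: other taxable items → 3.25% → €0.138125
Stainless water bottle €15.06: other taxable items → 3.25% → €0.48945
Umbrella €32.41: other taxable items → 3.25% → €1.053325
Bluetooth speaker €44.88: consumer electronics → 5.75% → €2.5806
Picture frame (8x10) €14.73: other taxable items → 3.25% → €0.478725
Phone case €46.84: other taxable items → 3.25% → €1.5223
Unrounded tax sum = €153.940175 → €153.94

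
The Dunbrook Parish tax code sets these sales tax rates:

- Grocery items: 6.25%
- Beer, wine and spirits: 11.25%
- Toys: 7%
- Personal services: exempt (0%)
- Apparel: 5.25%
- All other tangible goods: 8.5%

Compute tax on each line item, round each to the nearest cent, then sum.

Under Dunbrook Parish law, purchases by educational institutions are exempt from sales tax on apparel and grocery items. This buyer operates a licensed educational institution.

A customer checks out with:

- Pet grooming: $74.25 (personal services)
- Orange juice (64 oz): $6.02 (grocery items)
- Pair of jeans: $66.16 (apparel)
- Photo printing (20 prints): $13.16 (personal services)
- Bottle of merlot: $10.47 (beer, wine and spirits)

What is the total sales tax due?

$1.18

Pet grooming $74.25: personal services → 0% → $0.00
Orange juice (64 oz) $6.02: grocery items, buyer-exempt → 0% → $0.00
Pair of jeans $66.16: apparel, buyer-exempt → 0% → $0.00
Photo printing (20 prints) $13.16: personal services → 0% → $0.00
Bottle of merlot $10.47: beer, wine and spirits → 11.25% → $1.18
Total tax = $1.18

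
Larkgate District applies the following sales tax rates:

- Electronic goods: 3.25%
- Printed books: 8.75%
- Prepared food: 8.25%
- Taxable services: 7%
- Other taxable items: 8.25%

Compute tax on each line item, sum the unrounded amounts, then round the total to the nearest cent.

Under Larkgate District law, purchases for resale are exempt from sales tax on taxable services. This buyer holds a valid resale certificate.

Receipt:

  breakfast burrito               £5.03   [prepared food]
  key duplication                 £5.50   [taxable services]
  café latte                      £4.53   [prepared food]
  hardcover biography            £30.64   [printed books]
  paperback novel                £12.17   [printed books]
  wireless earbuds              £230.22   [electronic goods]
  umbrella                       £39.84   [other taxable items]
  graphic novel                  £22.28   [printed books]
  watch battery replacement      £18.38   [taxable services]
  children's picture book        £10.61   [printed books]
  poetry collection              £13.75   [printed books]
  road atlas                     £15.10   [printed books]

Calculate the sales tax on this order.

£20.71

Breakfast burrito £5.03: prepared food → 8.25% → £0.414975
Key duplication £5.50: taxable services, buyer-exempt → 0% → £0.00
Café latte £4.53: prepared food → 8.25% → £0.373725
Hardcover biography £30.64: printed books → 8.75% → £2.681
Paperback novel £12.17: printed books → 8.75% → £1.064875
Wireless earbuds £230.22: electronic goods → 3.25% → £7.48215
Umbrella £39.84: other taxable items → 8.25% → £3.2868
Graphic novel £22.28: printed books → 8.75% → £1.9495
Watch battery replacement £18.38: taxable services, buyer-exempt → 0% → £0.00
Children's picture book £10.61: printed books → 8.75% → £0.928375
Poetry collection £13.75: printed books → 8.75% → £1.203125
Road atlas £15.10: printed books → 8.75% → £1.32125
Unrounded tax sum = £20.705775 → £20.71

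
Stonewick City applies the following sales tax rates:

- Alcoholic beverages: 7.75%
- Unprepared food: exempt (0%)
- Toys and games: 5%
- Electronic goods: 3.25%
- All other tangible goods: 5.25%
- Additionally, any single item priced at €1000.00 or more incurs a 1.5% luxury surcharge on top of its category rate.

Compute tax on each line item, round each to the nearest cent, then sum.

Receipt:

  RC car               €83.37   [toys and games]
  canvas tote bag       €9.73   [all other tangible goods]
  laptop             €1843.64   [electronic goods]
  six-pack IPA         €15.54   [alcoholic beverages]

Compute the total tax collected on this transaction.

RC car €83.37: toys and games → 5% → €4.17
Canvas tote bag €9.73: all other tangible goods → 5.25% → €0.51
Laptop €1843.64: electronic goods → 3.25% + 1.5% surcharge = 4.75% → €87.57
Six-pack IPA €15.54: alcoholic beverages → 7.75% → €1.20
Total tax = €4.17 + €0.51 + €87.57 + €1.20 = €93.45

€93.45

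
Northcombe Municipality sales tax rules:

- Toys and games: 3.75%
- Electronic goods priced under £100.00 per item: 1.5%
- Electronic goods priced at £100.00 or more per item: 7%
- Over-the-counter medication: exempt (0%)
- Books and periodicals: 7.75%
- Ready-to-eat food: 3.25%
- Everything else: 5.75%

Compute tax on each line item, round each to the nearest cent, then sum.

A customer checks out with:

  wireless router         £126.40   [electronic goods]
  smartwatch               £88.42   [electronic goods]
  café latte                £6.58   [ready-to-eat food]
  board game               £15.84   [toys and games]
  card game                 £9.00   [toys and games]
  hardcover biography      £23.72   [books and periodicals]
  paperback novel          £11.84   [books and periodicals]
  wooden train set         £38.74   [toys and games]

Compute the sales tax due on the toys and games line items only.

£2.38

Board game £15.84: toys and games → 3.75% → £0.59
Card game £9.00: toys and games → 3.75% → £0.34
Wooden train set £38.74: toys and games → 3.75% → £1.45
Tax on toys and games = £0.59 + £0.34 + £1.45 = £2.38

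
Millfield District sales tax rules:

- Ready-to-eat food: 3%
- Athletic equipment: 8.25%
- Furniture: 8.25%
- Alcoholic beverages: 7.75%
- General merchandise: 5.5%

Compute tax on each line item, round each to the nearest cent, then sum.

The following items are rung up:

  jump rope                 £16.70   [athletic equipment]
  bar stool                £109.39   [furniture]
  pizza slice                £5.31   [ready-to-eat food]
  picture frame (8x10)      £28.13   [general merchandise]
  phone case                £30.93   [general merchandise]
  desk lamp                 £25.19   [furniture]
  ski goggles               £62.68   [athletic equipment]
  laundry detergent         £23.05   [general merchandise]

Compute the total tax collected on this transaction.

Jump rope £16.70: athletic equipment → 8.25% → £1.38
Bar stool £109.39: furniture → 8.25% → £9.02
Pizza slice £5.31: ready-to-eat food → 3% → £0.16
Picture frame (8x10) £28.13: general merchandise → 5.5% → £1.55
Phone case £30.93: general merchandise → 5.5% → £1.70
Desk lamp £25.19: furniture → 8.25% → £2.08
Ski goggles £62.68: athletic equipment → 8.25% → £5.17
Laundry detergent £23.05: general merchandise → 5.5% → £1.27
Total tax = £1.38 + £9.02 + £0.16 + £1.55 + £1.70 + £2.08 + £5.17 + £1.27 = £22.33

£22.33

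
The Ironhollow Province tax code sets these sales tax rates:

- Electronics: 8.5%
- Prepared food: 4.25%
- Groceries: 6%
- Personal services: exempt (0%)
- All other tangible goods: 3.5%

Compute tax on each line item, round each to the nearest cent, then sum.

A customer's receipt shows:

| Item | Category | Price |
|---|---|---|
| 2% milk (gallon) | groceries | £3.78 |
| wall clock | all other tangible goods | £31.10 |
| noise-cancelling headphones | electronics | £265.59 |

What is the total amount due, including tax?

2% milk (gallon) £3.78: groceries → 6% → £0.23
Wall clock £31.10: all other tangible goods → 3.5% → £1.09
Noise-cancelling headphones £265.59: electronics → 8.5% → £22.58
Subtotal = £300.47; tax = £23.90; total due = £324.37

£324.37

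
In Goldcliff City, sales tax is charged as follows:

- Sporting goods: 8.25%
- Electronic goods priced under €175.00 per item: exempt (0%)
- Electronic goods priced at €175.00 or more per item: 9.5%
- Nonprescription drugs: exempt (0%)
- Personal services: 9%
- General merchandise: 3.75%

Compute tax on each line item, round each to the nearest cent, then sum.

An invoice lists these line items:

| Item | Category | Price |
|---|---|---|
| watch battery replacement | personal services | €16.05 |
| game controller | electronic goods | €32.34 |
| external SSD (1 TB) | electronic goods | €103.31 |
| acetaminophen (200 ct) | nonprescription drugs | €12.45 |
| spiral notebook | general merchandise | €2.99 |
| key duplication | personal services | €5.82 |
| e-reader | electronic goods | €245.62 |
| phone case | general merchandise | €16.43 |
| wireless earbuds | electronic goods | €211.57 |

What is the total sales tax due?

€46.12

Watch battery replacement €16.05: personal services → 9% → €1.44
Game controller €32.34: electronic goods, under €175.00 → 0% → €0.00
External SSD (1 TB) €103.31: electronic goods, under €175.00 → 0% → €0.00
Acetaminophen (200 ct) €12.45: nonprescription drugs → 0% → €0.00
Spiral notebook €2.99: general merchandise → 3.75% → €0.11
Key duplication €5.82: personal services → 9% → €0.52
E-reader €245.62: electronic goods, €175.00 or more → 9.5% → €23.33
Phone case €16.43: general merchandise → 3.75% → €0.62
Wireless earbuds €211.57: electronic goods, €175.00 or more → 9.5% → €20.10
Total tax = €1.44 + €0.11 + €0.52 + €23.33 + €0.62 + €20.10 = €46.12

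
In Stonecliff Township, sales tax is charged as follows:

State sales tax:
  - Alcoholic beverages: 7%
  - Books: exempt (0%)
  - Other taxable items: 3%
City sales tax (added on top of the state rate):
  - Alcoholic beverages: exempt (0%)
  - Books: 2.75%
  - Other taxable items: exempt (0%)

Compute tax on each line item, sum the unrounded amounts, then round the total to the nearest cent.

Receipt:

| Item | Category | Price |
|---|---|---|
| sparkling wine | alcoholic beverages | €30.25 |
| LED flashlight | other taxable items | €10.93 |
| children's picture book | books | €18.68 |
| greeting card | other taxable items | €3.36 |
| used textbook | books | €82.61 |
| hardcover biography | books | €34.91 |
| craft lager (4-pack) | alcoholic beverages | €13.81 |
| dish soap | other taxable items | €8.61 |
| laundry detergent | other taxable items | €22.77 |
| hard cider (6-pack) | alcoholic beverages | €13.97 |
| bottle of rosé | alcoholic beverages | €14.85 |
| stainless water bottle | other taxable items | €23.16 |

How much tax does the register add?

€10.91

Sparkling wine €30.25: alcoholic beverages → 7% + 0% city = 7% → €2.1175
LED flashlight €10.93: other taxable items → 3% + 0% city = 3% → €0.3279
Children's picture book €18.68: books → 0% + 2.75% city = 2.75% → €0.5137
Greeting card €3.36: other taxable items → 3% + 0% city = 3% → €0.1008
Used textbook €82.61: books → 0% + 2.75% city = 2.75% → €2.271775
Hardcover biography €34.91: books → 0% + 2.75% city = 2.75% → €0.960025
Craft lager (4-pack) €13.81: alcoholic beverages → 7% + 0% city = 7% → €0.9667
Dish soap €8.61: other taxable items → 3% + 0% city = 3% → €0.2583
Laundry detergent €22.77: other taxable items → 3% + 0% city = 3% → €0.6831
Hard cider (6-pack) €13.97: alcoholic beverages → 7% + 0% city = 7% → €0.9779
Bottle of rosé €14.85: alcoholic beverages → 7% + 0% city = 7% → €1.0395
Stainless water bottle €23.16: other taxable items → 3% + 0% city = 3% → €0.6948
Unrounded tax sum = €10.912 → €10.91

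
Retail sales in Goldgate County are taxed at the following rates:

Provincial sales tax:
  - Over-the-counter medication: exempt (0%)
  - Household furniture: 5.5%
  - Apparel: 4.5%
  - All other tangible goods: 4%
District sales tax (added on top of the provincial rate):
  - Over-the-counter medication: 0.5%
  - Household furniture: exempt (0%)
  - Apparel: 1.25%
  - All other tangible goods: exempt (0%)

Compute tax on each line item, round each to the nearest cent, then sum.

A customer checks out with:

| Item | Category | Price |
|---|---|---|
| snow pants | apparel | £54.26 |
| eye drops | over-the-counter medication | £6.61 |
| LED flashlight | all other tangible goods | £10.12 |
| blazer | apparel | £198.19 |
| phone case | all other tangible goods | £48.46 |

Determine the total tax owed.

£16.89

Snow pants £54.26: apparel → 4.5% + 1.25% district = 5.75% → £3.12
Eye drops £6.61: over-the-counter medication → 0% + 0.5% district = 0.5% → £0.03
LED flashlight £10.12: all other tangible goods → 4% + 0% district = 4% → £0.40
Blazer £198.19: apparel → 4.5% + 1.25% district = 5.75% → £11.40
Phone case £48.46: all other tangible goods → 4% + 0% district = 4% → £1.94
Total tax = £3.12 + £0.03 + £0.40 + £11.40 + £1.94 = £16.89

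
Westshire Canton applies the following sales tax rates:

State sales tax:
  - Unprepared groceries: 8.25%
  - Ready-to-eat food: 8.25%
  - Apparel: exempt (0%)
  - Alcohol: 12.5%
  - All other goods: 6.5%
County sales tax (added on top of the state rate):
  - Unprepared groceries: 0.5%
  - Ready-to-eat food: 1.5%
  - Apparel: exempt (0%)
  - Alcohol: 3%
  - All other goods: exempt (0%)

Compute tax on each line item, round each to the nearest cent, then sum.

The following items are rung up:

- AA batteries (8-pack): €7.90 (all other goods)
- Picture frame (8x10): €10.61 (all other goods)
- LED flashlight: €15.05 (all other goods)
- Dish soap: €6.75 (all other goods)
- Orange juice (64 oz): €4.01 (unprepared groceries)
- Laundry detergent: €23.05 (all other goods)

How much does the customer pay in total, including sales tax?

€71.84

AA batteries (8-pack) €7.90: all other goods → 6.5% + 0% county = 6.5% → €0.51
Picture frame (8x10) €10.61: all other goods → 6.5% + 0% county = 6.5% → €0.69
LED flashlight €15.05: all other goods → 6.5% + 0% county = 6.5% → €0.98
Dish soap €6.75: all other goods → 6.5% + 0% county = 6.5% → €0.44
Orange juice (64 oz) €4.01: unprepared groceries → 8.25% + 0.5% county = 8.75% → €0.35
Laundry detergent €23.05: all other goods → 6.5% + 0% county = 6.5% → €1.50
Subtotal = €67.37; tax = €4.47; total due = €71.84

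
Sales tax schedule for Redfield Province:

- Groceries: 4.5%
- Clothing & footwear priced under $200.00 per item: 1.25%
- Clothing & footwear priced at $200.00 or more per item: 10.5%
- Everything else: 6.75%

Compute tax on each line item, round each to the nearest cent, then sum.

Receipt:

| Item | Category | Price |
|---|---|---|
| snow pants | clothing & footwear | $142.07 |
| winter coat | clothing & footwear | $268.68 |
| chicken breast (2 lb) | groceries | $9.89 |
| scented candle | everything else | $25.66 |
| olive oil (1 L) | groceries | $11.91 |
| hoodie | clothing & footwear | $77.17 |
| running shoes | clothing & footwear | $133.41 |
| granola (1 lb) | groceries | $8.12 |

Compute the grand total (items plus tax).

$712.62

Snow pants $142.07: clothing & footwear, under $200.00 → 1.25% → $1.78
Winter coat $268.68: clothing & footwear, $200.00 or more → 10.5% → $28.21
Chicken breast (2 lb) $9.89: groceries → 4.5% → $0.45
Scented candle $25.66: everything else → 6.75% → $1.73
Olive oil (1 L) $11.91: groceries → 4.5% → $0.54
Hoodie $77.17: clothing & footwear, under $200.00 → 1.25% → $0.96
Running shoes $133.41: clothing & footwear, under $200.00 → 1.25% → $1.67
Granola (1 lb) $8.12: groceries → 4.5% → $0.37
Subtotal = $676.91; tax = $35.71; total due = $712.62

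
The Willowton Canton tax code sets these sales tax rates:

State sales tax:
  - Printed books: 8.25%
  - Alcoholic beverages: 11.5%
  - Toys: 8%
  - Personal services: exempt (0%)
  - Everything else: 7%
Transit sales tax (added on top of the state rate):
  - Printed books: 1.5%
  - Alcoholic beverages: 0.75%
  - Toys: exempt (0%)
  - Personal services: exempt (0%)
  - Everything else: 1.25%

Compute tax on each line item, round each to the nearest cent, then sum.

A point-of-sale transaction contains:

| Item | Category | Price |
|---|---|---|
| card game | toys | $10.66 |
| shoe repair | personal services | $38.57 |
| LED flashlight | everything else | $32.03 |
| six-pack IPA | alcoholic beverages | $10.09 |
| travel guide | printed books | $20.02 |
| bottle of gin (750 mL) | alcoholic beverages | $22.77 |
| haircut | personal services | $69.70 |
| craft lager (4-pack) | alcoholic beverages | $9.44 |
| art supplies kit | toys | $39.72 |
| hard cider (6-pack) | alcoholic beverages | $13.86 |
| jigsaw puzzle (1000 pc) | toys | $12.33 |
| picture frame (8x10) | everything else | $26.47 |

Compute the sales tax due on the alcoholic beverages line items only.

Six-pack IPA $10.09: alcoholic beverages → 11.5% + 0.75% transit = 12.25% → $1.24
Bottle of gin (750 mL) $22.77: alcoholic beverages → 11.5% + 0.75% transit = 12.25% → $2.79
Craft lager (4-pack) $9.44: alcoholic beverages → 11.5% + 0.75% transit = 12.25% → $1.16
Hard cider (6-pack) $13.86: alcoholic beverages → 11.5% + 0.75% transit = 12.25% → $1.70
Tax on alcoholic beverages = $1.24 + $2.79 + $1.16 + $1.70 = $6.89

$6.89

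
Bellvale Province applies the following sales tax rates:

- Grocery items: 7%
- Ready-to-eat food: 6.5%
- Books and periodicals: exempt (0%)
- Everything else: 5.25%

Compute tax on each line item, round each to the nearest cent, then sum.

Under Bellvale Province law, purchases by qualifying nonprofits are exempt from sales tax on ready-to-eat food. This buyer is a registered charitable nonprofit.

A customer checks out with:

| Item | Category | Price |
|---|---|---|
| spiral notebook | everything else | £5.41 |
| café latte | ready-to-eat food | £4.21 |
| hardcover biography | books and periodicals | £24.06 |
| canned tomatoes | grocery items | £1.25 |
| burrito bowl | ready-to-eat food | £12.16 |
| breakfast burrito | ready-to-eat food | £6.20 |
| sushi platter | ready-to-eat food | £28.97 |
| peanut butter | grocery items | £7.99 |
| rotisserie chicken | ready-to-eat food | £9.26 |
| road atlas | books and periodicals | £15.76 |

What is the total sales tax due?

£0.93

Spiral notebook £5.41: everything else → 5.25% → £0.28
Café latte £4.21: ready-to-eat food, buyer-exempt → 0% → £0.00
Hardcover biography £24.06: books and periodicals → 0% → £0.00
Canned tomatoes £1.25: grocery items → 7% → £0.09
Burrito bowl £12.16: ready-to-eat food, buyer-exempt → 0% → £0.00
Breakfast burrito £6.20: ready-to-eat food, buyer-exempt → 0% → £0.00
Sushi platter £28.97: ready-to-eat food, buyer-exempt → 0% → £0.00
Peanut butter £7.99: grocery items → 7% → £0.56
Rotisserie chicken £9.26: ready-to-eat food, buyer-exempt → 0% → £0.00
Road atlas £15.76: books and periodicals → 0% → £0.00
Total tax = £0.28 + £0.09 + £0.56 = £0.93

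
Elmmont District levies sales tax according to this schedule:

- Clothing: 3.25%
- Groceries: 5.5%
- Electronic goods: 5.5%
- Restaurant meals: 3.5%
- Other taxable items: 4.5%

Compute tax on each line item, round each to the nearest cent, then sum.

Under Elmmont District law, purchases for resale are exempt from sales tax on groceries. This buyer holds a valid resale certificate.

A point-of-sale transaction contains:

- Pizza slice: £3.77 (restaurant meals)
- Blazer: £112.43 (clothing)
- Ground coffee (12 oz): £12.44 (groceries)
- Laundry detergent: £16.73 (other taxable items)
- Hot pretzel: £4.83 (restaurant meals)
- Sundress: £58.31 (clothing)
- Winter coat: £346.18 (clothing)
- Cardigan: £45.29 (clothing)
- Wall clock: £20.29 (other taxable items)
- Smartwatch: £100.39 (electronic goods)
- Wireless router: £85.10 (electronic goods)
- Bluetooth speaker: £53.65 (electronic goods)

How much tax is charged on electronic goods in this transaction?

Smartwatch £100.39: electronic goods → 5.5% → £5.52
Wireless router £85.10: electronic goods → 5.5% → £4.68
Bluetooth speaker £53.65: electronic goods → 5.5% → £2.95
Tax on electronic goods = £5.52 + £4.68 + £2.95 = £13.15

£13.15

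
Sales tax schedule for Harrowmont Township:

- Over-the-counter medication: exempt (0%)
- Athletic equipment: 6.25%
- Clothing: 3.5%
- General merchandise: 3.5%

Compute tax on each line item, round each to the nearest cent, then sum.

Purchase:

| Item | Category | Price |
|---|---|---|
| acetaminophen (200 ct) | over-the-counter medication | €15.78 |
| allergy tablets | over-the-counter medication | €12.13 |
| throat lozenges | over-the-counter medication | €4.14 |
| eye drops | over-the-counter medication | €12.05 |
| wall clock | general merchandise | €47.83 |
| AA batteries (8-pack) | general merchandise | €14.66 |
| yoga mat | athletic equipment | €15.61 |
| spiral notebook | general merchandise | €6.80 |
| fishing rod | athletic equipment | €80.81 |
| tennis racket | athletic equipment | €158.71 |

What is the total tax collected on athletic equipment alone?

Yoga mat €15.61: athletic equipment → 6.25% → €0.98
Fishing rod €80.81: athletic equipment → 6.25% → €5.05
Tennis racket €158.71: athletic equipment → 6.25% → €9.92
Tax on athletic equipment = €0.98 + €5.05 + €9.92 = €15.95

€15.95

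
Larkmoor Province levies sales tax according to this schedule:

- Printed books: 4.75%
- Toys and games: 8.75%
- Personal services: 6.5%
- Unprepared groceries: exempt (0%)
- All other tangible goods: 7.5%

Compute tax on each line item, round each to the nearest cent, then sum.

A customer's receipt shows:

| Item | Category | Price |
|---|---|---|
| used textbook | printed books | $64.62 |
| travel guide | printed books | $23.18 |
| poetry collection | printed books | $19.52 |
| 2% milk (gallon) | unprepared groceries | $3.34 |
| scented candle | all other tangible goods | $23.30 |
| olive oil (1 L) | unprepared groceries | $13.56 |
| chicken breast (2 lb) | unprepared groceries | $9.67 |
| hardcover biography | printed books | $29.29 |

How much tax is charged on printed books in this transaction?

Used textbook $64.62: printed books → 4.75% → $3.07
Travel guide $23.18: printed books → 4.75% → $1.10
Poetry collection $19.52: printed books → 4.75% → $0.93
Hardcover biography $29.29: printed books → 4.75% → $1.39
Tax on printed books = $3.07 + $1.10 + $0.93 + $1.39 = $6.49

$6.49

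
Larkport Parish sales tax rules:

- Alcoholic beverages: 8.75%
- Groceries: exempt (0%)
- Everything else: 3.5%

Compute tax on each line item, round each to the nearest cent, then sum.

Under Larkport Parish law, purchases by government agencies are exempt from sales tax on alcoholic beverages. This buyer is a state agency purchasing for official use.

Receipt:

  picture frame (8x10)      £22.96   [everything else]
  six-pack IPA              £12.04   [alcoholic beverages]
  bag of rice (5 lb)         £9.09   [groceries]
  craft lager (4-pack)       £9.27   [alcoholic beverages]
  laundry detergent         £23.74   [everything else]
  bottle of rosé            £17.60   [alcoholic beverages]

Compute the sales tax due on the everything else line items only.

£1.63

Picture frame (8x10) £22.96: everything else → 3.5% → £0.80
Laundry detergent £23.74: everything else → 3.5% → £0.83
Tax on everything else = £0.80 + £0.83 = £1.63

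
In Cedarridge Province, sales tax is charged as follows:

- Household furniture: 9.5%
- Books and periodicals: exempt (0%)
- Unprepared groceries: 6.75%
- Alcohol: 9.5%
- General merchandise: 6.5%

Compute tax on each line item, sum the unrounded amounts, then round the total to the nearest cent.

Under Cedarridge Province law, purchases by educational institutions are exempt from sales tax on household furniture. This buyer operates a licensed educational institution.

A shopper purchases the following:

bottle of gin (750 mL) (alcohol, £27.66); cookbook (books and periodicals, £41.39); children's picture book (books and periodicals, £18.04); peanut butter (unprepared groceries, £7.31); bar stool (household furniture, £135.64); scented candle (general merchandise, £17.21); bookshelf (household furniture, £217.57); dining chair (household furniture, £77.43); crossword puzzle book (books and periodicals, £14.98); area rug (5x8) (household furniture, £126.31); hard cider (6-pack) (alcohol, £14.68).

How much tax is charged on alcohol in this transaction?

£4.02

Bottle of gin (750 mL) £27.66: alcohol → 9.5% → £2.6277
Hard cider (6-pack) £14.68: alcohol → 9.5% → £1.3946
Tax on alcohol: unrounded sum = £4.0223 → £4.02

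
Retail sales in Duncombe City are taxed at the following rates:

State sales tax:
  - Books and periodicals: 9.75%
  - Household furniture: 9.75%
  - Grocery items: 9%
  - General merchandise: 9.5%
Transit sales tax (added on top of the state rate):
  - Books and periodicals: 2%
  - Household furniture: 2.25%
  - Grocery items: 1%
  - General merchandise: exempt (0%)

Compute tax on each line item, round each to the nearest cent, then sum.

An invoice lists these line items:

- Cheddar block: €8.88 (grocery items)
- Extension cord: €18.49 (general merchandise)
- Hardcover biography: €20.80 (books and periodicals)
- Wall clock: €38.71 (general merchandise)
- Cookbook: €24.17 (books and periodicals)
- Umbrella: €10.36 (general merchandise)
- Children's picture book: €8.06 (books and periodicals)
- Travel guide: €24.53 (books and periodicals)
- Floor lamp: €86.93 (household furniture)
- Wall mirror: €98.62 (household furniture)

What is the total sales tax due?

€38.68

Cheddar block €8.88: grocery items → 9% + 1% transit = 10% → €0.89
Extension cord €18.49: general merchandise → 9.5% + 0% transit = 9.5% → €1.76
Hardcover biography €20.80: books and periodicals → 9.75% + 2% transit = 11.75% → €2.44
Wall clock €38.71: general merchandise → 9.5% + 0% transit = 9.5% → €3.68
Cookbook €24.17: books and periodicals → 9.75% + 2% transit = 11.75% → €2.84
Umbrella €10.36: general merchandise → 9.5% + 0% transit = 9.5% → €0.98
Children's picture book €8.06: books and periodicals → 9.75% + 2% transit = 11.75% → €0.95
Travel guide €24.53: books and periodicals → 9.75% + 2% transit = 11.75% → €2.88
Floor lamp €86.93: household furniture → 9.75% + 2.25% transit = 12% → €10.43
Wall mirror €98.62: household furniture → 9.75% + 2.25% transit = 12% → €11.83
Total tax = €0.89 + €1.76 + €2.44 + €3.68 + €2.84 + €0.98 + €0.95 + €2.88 + €10.43 + €11.83 = €38.68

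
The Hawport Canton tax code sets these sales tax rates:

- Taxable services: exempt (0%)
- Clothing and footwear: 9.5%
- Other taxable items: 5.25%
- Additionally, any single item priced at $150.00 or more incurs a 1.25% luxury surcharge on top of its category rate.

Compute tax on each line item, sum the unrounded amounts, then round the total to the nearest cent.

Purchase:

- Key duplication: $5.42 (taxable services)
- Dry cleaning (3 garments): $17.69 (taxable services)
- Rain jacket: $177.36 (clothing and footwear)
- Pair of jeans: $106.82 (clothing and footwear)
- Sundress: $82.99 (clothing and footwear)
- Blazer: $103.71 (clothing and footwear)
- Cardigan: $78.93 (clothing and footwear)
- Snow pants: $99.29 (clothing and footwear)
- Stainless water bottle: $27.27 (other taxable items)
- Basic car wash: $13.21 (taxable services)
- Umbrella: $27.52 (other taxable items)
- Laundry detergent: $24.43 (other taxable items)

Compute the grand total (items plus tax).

$832.68

Key duplication $5.42: taxable services → 0% → $0.00
Dry cleaning (3 garments) $17.69: taxable services → 0% → $0.00
Rain jacket $177.36: clothing and footwear → 9.5% + 1.25% surcharge = 10.75% → $19.0662
Pair of jeans $106.82: clothing and footwear → 9.5% → $10.1479
Sundress $82.99: clothing and footwear → 9.5% → $7.88405
Blazer $103.71: clothing and footwear → 9.5% → $9.85245
Cardigan $78.93: clothing and footwear → 9.5% → $7.49835
Snow pants $99.29: clothing and footwear → 9.5% → $9.43255
Stainless water bottle $27.27: other taxable items → 5.25% → $1.431675
Basic car wash $13.21: taxable services → 0% → $0.00
Umbrella $27.52: other taxable items → 5.25% → $1.4448
Laundry detergent $24.43: other taxable items → 5.25% → $1.282575
Subtotal = $764.64; unrounded tax = $68.04055 → $68.04; total due = $832.68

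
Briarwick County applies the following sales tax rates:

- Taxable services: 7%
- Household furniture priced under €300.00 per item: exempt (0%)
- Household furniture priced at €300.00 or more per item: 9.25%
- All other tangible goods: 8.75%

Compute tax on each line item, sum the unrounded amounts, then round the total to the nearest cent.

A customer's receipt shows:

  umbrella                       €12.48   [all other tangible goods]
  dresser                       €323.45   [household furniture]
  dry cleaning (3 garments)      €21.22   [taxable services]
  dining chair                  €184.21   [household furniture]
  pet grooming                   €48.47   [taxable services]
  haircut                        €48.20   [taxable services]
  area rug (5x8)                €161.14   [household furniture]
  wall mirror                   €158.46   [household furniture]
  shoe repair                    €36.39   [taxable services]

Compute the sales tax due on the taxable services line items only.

€10.80

Dry cleaning (3 garments) €21.22: taxable services → 7% → €1.4854
Pet grooming €48.47: taxable services → 7% → €3.3929
Haircut €48.20: taxable services → 7% → €3.374
Shoe repair €36.39: taxable services → 7% → €2.5473
Tax on taxable services: unrounded sum = €10.7996 → €10.80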